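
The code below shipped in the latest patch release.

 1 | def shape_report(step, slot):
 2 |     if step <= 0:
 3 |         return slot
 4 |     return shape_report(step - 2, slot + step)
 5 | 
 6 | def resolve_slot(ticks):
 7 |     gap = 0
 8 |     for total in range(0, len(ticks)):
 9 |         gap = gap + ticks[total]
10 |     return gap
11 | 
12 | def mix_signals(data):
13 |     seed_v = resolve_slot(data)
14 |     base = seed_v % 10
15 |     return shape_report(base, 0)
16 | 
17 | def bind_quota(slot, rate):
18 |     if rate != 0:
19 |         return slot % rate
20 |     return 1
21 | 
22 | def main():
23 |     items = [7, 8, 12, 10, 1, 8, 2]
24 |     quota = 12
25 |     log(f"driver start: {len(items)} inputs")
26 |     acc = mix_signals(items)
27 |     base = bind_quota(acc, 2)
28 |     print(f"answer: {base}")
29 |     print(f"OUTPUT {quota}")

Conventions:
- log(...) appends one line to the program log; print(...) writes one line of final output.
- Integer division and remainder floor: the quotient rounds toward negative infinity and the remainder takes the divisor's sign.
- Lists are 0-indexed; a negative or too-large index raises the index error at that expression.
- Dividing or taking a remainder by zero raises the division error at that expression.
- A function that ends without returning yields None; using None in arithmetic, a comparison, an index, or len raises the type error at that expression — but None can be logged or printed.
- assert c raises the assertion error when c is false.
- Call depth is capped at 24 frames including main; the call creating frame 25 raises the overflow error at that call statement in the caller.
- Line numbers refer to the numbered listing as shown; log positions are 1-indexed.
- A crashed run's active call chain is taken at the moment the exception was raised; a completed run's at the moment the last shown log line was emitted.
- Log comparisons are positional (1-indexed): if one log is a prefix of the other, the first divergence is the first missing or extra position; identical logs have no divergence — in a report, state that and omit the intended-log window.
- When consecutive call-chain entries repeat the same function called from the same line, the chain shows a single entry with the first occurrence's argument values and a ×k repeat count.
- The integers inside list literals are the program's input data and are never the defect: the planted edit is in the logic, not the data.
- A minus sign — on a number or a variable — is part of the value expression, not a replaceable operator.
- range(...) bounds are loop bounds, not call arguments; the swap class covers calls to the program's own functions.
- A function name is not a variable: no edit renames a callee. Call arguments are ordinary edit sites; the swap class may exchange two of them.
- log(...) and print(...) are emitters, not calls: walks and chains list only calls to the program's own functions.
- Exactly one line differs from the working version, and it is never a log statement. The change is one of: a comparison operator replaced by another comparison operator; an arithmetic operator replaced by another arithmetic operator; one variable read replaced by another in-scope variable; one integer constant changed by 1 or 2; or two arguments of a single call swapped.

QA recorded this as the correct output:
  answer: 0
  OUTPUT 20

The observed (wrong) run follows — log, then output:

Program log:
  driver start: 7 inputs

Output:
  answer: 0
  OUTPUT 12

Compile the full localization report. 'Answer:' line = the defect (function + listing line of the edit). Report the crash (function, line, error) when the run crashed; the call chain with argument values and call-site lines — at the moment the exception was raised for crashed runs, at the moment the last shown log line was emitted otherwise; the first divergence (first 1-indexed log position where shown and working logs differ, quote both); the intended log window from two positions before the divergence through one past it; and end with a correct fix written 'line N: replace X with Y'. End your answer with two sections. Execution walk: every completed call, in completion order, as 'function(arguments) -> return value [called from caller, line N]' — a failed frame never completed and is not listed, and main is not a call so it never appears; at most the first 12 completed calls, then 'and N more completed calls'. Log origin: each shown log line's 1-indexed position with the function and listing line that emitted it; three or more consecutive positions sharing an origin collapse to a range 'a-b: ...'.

Answer: the defect is in main at line 29.
The tell: Every logged value matches the working version; the printed result is what differs.
Call chain: main.
First divergence: none; the two logs match at every position.
Execution walk:
  resolve_slot([7, 8, 12, 10, 1, 8, 2]) -> 48  [called from mix_signals, line 13]
  shape_report(0, 20) -> 20  [called from shape_report, line 4]
  shape_report(2, 18) -> 20  [called from shape_report, line 4]
  shape_report(4, 14) -> 20  [called from shape_report, line 4]
  shape_report(6, 8) -> 20  [called from shape_report, line 4]
  shape_report(8, 0) -> 20  [called from mix_signals, line 15]
  mix_signals([7, 8, 12, 10, 1, 8, 2]) -> 20  [called from main, line 26]
  bind_quota(20, 2) -> 0  [called from main, line 27]
Log line origins:
  1: from main, line 25
A correct fix: line 29: replace `quota` with `acc`.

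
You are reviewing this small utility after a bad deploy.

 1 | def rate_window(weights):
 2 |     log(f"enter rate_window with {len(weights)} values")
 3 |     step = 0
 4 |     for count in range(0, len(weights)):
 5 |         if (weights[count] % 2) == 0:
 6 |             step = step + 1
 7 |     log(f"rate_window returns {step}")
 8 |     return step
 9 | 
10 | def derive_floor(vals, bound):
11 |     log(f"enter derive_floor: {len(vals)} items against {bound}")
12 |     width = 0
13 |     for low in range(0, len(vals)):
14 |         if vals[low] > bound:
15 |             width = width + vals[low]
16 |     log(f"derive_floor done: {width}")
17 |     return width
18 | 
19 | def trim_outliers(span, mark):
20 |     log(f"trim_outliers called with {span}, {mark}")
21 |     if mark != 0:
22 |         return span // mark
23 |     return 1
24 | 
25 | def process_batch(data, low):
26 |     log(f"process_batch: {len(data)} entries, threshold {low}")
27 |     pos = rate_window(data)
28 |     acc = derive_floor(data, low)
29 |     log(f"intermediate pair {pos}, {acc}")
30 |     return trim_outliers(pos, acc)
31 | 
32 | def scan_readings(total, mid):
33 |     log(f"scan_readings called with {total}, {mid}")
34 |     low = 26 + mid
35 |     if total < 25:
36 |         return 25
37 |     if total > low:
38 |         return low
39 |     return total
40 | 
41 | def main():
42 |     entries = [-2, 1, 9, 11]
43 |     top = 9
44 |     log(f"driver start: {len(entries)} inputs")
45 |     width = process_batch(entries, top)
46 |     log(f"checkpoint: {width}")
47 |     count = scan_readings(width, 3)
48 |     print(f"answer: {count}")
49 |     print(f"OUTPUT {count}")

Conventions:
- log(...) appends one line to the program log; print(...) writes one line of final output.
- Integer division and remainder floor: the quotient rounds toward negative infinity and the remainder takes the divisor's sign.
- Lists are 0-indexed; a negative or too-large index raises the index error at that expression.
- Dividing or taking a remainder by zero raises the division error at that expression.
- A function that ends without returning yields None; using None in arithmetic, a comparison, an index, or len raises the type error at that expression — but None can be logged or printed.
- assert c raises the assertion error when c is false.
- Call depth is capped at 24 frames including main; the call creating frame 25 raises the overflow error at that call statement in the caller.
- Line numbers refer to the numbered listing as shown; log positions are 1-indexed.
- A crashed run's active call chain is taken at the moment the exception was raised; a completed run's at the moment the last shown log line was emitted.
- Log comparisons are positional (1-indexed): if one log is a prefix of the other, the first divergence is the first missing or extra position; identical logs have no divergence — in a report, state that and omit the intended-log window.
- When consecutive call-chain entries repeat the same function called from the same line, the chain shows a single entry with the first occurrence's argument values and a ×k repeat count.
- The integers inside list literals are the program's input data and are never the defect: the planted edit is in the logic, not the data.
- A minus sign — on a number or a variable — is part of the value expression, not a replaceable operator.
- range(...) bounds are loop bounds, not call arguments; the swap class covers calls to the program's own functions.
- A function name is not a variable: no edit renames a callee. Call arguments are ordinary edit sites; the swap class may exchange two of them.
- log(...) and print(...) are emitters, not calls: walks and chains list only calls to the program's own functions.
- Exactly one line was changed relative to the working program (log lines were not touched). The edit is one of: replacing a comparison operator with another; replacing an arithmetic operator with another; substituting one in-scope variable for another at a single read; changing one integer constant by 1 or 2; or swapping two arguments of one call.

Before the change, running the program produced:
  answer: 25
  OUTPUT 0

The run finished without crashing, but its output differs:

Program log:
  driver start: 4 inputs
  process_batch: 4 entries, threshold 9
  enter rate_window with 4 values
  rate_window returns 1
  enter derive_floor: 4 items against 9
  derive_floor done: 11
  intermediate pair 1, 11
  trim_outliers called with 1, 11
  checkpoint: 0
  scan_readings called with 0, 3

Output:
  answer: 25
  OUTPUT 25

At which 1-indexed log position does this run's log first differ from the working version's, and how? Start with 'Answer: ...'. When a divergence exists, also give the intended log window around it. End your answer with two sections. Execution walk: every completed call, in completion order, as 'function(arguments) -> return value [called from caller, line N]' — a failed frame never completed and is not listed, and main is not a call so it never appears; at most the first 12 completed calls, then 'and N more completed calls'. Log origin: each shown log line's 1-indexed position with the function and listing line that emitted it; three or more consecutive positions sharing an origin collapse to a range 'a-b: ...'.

Answer: none; the two logs match at every position.
Execution walk:
  rate_window([-2, 1, 9, 11]) -> 1  [called from process_batch, line 27]
  derive_floor([-2, 1, 9, 11], 9) -> 11  [called from process_batch, line 28]
  trim_outliers(1, 11) -> 0  [called from process_batch, line 30]
  process_batch([-2, 1, 9, 11], 9) -> 0  [called from main, line 45]
  scan_readings(0, 3) -> 25  [called from main, line 47]
Origin of each log line:
  1: logged in main at line 44
  2: logged in process_batch at line 26
  3: logged in rate_window at line 2
  4: logged in rate_window at line 7
  5: logged in derive_floor at line 11
  6: logged in derive_floor at line 16
  7: logged in process_batch at line 29
  8: logged in trim_outliers at line 20
  9: logged in main at line 46
  10: logged in scan_readings at line 33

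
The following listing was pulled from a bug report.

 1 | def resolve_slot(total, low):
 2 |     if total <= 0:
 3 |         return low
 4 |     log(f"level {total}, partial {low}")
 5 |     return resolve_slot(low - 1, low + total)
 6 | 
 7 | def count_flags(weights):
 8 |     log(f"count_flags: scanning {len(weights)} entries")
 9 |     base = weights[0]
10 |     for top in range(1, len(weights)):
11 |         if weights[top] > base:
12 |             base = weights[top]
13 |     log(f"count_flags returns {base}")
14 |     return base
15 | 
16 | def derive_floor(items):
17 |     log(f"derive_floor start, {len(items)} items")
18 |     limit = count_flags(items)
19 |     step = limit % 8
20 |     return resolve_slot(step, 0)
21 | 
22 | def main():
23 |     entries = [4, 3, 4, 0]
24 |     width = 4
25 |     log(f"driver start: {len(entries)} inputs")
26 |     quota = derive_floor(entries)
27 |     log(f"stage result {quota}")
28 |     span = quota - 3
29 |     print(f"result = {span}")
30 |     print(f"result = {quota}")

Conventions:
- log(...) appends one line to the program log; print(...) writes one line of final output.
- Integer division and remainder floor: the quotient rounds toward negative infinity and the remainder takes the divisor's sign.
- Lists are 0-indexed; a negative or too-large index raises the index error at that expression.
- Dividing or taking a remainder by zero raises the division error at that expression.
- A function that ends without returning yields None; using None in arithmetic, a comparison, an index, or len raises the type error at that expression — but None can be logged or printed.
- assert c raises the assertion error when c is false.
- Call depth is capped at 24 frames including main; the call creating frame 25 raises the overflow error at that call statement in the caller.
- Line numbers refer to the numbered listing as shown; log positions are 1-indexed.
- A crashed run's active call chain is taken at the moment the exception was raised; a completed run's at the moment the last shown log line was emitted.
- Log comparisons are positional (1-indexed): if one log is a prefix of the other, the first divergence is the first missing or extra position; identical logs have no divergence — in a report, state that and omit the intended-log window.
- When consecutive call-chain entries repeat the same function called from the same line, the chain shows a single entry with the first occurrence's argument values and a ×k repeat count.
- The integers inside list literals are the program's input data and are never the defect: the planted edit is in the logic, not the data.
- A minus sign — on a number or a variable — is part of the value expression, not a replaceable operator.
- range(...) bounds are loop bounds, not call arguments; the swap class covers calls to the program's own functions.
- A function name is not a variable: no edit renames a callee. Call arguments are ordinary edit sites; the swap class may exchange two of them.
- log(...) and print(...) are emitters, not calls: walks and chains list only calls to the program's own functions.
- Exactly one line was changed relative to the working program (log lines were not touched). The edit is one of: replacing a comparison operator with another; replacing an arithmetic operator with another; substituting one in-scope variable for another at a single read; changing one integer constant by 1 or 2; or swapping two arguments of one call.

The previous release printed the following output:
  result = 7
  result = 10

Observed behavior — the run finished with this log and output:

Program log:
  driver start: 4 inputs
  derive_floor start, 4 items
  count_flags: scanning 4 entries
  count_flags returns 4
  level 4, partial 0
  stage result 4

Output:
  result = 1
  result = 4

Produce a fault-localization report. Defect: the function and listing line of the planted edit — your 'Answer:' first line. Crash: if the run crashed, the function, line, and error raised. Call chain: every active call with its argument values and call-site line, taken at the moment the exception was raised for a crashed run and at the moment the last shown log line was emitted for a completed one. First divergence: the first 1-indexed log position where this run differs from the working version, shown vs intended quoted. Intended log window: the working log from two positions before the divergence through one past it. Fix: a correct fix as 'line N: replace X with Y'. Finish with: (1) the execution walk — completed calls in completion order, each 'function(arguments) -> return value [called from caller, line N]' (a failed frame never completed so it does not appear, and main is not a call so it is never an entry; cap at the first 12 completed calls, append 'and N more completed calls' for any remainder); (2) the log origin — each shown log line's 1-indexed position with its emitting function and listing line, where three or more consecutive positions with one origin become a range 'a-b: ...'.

Answer: the defect is in resolve_slot at line 5.
Key fact: At log position 6 the runs split — shown 'stage result 4', but the working version logs 'level 3, partial 4'.
Call chain: main.
First divergence: at position 6 the run shows 'stage result 4' where the working version logs 'level 3, partial 4'.
Intended log window:
  4: count_flags returns 4
  5: level 4, partial 0
  6: level 3, partial 4
  7: level 2, partial 7
Execution walk:
  count_flags([4, 3, 4, 0]) -> 4  [called from derive_floor, line 18]
  resolve_slot(-1, 4) -> 4  [called from resolve_slot, line 5]
  resolve_slot(4, 0) -> 4  [called from derive_floor, line 20]
  derive_floor([4, 3, 4, 0]) -> 4  [called from main, line 26]
Log origins:
  1: from main, line 25
  2: from derive_floor, line 17
  3: from count_flags, line 8
  4: from count_flags, line 13
  5: from resolve_slot, line 4
  6: from main, line 27
A correct fix: line 5: replace `low - 1` with `total - 1`.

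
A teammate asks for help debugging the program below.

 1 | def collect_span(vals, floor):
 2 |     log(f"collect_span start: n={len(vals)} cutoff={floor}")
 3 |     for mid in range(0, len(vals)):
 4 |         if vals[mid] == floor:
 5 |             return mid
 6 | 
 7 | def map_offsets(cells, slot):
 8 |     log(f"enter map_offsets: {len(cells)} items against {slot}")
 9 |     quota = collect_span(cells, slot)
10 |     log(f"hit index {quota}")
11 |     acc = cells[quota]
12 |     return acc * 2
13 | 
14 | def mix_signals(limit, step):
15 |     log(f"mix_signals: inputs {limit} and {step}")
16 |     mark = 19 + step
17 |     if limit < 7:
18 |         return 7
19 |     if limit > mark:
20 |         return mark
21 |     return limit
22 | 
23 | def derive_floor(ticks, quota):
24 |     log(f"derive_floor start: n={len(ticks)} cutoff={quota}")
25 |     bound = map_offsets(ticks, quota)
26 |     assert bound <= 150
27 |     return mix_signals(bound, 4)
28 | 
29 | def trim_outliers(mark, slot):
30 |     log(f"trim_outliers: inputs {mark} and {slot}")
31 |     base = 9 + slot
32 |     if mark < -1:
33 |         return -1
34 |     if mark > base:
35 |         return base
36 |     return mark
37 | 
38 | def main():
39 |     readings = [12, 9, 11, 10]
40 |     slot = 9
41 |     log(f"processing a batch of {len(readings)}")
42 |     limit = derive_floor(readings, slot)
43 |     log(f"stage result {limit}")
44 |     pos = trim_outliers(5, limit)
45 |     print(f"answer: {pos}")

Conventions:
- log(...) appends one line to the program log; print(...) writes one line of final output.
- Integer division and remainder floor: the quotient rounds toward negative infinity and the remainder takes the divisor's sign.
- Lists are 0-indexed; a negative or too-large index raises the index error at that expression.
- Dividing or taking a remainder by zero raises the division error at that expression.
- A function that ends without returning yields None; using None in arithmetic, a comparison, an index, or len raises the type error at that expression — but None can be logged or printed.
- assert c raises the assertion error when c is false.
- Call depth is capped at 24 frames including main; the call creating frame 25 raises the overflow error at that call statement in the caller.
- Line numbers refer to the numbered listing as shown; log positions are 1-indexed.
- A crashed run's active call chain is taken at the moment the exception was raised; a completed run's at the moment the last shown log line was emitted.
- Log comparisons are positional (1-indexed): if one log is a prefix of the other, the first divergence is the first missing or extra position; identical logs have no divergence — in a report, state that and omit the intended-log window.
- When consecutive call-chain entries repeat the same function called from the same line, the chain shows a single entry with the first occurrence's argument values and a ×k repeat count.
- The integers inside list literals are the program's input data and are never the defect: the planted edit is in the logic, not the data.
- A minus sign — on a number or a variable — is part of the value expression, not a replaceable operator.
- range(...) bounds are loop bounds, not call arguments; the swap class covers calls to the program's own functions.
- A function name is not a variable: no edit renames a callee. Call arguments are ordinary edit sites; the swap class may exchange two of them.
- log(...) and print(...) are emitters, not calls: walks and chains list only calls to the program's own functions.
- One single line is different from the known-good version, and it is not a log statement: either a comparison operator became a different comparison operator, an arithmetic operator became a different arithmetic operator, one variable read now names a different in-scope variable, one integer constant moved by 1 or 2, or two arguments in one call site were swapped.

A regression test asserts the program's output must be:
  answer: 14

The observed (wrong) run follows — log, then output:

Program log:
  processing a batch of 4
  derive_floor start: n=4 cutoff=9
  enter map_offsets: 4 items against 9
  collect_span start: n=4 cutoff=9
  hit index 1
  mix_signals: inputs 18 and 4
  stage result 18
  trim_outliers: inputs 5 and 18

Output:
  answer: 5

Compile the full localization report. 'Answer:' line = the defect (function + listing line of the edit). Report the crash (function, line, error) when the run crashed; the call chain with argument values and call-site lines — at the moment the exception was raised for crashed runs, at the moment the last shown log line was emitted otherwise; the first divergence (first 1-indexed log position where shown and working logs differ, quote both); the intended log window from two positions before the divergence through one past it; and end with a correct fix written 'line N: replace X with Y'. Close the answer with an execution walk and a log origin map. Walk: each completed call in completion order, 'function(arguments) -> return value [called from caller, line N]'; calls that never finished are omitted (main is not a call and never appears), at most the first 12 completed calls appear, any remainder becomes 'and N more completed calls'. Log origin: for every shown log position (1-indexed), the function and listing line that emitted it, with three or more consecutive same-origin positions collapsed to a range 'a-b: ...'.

Answer: the defect is in main at line 44.
Core observation: Everything matches until log position 8, which reads 'trim_outliers: inputs 5 and 18' in place of 'trim_outliers: inputs 18 and 5'.
Call chain: main -> trim_outliers(5, 18) (called at line 44).
First divergence: at position 8 the run shows 'trim_outliers: inputs 5 and 18' where the working version logs 'trim_outliers: inputs 18 and 5'.
Intended log window:
  6: mix_signals: inputs 18 and 4
  7: stage result 18
  8: trim_outliers: inputs 18 and 5
Execution walk:
  collect_span([12, 9, 11, 10], 9) -> 1  [called from map_offsets, line 9]
  map_offsets([12, 9, 11, 10], 9) -> 18  [called from derive_floor, line 25]
  mix_signals(18, 4) -> 18  [called from derive_floor, line 27]
  derive_floor([12, 9, 11, 10], 9) -> 18  [called from main, line 42]
  trim_outliers(5, 18) -> 5  [called from main, line 44]
Origin of each log line:
  1: emitted by main (line 41)
  2: emitted by derive_floor (line 24)
  3: emitted by map_offsets (line 8)
  4: emitted by collect_span (line 2)
  5: emitted by map_offsets (line 10)
  6: emitted by mix_signals (line 15)
  7: emitted by main (line 43)
  8: emitted by trim_outliers (line 30)
A correct fix: line 44: replace `trim_outliers(5, limit)` with `trim_outliers(limit, 5)`.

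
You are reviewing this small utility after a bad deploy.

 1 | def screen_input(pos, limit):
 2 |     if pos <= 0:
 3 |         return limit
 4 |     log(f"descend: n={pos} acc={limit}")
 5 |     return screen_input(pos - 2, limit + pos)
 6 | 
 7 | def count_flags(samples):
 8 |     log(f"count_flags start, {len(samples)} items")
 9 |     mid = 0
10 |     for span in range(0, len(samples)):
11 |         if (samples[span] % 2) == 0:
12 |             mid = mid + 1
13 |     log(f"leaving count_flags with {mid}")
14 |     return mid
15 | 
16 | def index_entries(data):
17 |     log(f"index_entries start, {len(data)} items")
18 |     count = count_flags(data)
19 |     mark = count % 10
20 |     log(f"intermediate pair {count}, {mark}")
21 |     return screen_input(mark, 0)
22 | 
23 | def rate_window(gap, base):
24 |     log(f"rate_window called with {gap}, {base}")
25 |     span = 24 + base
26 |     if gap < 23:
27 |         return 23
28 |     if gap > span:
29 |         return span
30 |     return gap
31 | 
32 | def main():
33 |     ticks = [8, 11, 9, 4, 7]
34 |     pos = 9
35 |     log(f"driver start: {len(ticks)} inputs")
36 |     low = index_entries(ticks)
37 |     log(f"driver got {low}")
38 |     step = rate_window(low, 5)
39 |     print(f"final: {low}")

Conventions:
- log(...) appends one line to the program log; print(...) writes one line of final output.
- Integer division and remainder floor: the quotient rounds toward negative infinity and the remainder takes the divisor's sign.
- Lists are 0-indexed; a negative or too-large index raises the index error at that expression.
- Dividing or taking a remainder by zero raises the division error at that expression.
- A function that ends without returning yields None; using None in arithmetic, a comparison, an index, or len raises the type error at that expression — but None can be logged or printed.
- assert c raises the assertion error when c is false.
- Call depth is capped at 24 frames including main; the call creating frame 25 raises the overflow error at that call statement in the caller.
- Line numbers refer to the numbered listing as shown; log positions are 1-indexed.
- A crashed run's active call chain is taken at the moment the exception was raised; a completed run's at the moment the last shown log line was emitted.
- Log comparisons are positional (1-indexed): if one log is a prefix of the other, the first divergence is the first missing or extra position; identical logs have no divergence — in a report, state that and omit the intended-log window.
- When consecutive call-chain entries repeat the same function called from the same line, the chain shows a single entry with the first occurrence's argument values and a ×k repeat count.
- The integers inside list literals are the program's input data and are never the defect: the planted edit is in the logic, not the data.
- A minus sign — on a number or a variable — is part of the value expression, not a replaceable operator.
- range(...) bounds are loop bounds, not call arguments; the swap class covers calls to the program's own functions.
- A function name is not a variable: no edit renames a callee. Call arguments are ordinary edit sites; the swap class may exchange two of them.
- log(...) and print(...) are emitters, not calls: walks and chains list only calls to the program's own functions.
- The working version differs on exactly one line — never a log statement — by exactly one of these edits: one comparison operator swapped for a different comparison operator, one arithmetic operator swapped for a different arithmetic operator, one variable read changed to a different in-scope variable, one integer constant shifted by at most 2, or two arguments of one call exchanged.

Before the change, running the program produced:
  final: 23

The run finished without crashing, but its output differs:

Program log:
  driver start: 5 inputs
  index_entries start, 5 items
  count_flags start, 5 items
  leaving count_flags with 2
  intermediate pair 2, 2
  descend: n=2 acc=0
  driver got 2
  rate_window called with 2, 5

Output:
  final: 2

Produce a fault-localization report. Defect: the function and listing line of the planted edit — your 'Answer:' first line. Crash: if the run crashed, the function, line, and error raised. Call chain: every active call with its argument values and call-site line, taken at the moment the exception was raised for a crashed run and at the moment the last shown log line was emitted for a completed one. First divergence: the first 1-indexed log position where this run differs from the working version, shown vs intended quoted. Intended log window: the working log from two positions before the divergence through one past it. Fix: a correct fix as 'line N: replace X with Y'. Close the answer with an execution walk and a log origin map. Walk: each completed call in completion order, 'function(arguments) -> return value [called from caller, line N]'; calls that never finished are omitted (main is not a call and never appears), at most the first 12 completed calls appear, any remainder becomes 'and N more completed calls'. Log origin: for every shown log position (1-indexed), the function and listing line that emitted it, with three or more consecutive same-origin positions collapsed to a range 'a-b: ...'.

Answer: the defect is in main at line 39.
Core observation: Every logged value matches the working version; the printed result is what differs.
Call chain: main -> rate_window(2, 5) (called at line 38).
First divergence: none — the logs agree in full.
Execution walk:
  count_flags([8, 11, 9, 4, 7]) -> 2  [called from index_entries, line 18]
  screen_input(0, 2) -> 2  [called from screen_input, line 5]
  screen_input(2, 0) -> 2  [called from index_entries, line 21]
  index_entries([8, 11, 9, 4, 7]) -> 2  [called from main, line 36]
  rate_window(2, 5) -> 23  [called from main, line 38]
Origin of each log line:
  1: logged in main at line 35
  2: logged in index_entries at line 17
  3: logged in count_flags at line 8
  4: logged in count_flags at line 13
  5: logged in index_entries at line 20
  6: logged in screen_input at line 4
  7: logged in main at line 37
  8: logged in rate_window at line 24
A correct fix: line 39: replace `low` with `step`.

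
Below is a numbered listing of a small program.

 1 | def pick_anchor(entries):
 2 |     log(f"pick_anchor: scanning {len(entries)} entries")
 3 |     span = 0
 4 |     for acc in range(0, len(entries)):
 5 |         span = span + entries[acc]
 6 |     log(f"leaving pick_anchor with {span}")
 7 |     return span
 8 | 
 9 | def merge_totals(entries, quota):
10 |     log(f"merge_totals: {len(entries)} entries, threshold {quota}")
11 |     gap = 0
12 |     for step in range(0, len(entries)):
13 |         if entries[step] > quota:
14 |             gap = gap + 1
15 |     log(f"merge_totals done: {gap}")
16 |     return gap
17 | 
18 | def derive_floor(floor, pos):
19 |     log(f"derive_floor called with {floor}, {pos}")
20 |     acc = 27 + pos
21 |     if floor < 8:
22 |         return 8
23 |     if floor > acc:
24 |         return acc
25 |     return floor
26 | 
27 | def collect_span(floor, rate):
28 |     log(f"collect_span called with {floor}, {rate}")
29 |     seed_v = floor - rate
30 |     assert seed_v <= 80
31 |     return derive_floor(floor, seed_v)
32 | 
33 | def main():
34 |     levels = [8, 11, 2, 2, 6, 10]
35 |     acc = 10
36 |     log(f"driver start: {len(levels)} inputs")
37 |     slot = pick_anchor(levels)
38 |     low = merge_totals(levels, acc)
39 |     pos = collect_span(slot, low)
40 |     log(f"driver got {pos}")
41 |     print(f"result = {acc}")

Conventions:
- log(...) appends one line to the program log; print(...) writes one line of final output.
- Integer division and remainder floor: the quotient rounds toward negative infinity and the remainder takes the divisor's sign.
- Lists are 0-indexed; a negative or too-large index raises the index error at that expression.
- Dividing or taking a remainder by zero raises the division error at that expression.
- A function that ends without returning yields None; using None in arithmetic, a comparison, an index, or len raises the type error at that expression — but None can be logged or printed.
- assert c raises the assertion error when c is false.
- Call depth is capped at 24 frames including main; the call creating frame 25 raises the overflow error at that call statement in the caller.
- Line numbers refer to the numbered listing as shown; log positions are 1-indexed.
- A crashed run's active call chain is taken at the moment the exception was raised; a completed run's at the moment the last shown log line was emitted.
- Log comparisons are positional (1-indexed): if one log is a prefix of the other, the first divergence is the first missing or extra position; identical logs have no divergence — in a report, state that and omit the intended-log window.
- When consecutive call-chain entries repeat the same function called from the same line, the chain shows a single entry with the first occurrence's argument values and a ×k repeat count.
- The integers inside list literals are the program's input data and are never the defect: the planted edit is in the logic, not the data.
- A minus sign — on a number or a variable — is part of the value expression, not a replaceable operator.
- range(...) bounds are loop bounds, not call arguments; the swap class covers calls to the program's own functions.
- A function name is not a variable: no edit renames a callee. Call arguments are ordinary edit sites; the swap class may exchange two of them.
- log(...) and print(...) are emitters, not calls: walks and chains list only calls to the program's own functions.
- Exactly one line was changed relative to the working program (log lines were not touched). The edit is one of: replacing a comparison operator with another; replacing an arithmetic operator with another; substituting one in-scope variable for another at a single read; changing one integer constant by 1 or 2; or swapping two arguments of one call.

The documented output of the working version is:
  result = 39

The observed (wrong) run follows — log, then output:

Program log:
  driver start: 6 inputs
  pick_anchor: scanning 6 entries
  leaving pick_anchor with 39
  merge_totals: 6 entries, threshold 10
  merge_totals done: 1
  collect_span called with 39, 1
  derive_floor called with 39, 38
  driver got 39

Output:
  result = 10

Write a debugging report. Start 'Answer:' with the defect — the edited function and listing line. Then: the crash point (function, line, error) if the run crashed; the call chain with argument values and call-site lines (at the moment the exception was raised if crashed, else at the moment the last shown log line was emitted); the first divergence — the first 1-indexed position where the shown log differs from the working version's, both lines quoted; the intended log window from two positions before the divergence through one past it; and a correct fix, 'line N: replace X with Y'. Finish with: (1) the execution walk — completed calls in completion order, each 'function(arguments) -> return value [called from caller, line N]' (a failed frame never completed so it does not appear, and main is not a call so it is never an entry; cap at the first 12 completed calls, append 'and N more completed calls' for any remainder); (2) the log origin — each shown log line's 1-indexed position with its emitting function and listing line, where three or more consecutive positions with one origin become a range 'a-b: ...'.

Answer: the defect is in main at line 41.
The tell: Every logged value matches the working version; the printed result is what differs.
Call chain: main.
First divergence: none (the log streams are identical).
Execution walk:
  pick_anchor([8, 11, 2, 2, 6, 10]) -> 39  [called from main, line 37]
  merge_totals([8, 11, 2, 2, 6, 10], 10) -> 1  [called from main, line 38]
  derive_floor(39, 38) -> 39  [called from collect_span, line 31]
  collect_span(39, 1) -> 39  [called from main, line 39]
Log origins:
  1: logged in main at line 36
  2: logged in pick_anchor at line 2
  3: logged in pick_anchor at line 6
  4: logged in merge_totals at line 10
  5: logged in merge_totals at line 15
  6: logged in collect_span at line 28
  7: logged in derive_floor at line 19
  8: logged in main at line 40
A correct fix: line 41: replace `acc` with `pos`.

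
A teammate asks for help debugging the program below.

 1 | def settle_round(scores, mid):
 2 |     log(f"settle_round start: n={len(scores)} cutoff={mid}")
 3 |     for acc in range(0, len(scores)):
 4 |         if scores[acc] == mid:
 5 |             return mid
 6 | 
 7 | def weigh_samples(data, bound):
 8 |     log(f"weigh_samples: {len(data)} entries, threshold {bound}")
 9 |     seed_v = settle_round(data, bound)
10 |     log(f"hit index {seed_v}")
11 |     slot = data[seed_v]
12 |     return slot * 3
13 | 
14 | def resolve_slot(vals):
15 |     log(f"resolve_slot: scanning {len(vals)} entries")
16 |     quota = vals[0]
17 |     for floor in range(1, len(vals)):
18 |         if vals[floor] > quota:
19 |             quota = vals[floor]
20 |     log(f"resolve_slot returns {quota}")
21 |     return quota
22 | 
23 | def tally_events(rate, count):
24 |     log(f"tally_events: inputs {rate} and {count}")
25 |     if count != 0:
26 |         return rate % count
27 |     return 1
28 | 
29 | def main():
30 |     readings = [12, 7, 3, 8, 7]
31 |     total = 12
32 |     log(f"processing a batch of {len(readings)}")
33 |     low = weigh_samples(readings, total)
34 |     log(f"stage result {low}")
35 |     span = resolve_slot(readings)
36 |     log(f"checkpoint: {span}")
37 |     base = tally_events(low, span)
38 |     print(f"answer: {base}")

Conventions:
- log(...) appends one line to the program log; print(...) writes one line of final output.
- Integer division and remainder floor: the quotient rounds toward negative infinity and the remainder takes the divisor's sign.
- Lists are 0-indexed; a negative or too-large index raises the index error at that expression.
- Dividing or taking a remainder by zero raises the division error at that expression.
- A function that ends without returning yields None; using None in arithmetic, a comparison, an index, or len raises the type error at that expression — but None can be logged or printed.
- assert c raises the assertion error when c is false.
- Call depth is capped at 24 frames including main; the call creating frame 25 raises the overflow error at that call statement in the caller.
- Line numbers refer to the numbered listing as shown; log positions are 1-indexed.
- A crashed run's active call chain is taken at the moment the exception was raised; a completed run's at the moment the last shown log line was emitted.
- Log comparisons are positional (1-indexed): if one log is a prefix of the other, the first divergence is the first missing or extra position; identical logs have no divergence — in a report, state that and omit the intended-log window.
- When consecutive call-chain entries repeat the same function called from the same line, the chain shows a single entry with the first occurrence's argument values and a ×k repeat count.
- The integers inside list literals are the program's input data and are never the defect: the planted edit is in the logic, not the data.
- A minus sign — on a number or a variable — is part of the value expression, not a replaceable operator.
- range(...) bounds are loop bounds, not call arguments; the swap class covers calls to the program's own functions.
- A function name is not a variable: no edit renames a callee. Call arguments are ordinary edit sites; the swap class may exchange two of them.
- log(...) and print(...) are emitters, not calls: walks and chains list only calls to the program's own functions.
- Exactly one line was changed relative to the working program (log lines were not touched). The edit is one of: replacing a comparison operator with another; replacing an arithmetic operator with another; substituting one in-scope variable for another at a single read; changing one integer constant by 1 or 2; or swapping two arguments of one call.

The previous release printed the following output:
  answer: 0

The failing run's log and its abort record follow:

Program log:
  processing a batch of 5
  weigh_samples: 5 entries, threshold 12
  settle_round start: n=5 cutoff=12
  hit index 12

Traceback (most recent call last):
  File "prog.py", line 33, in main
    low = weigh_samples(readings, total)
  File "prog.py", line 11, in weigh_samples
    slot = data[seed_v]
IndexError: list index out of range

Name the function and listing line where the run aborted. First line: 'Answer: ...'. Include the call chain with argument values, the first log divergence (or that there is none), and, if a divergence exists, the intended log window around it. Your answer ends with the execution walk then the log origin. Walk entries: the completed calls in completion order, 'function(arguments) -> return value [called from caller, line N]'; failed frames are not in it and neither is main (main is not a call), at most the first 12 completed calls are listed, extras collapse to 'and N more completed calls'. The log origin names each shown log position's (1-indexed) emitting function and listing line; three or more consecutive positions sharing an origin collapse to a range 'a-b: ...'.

Answer: the error was raised in weigh_samples, line 11.
Key fact: The log first diverges at position 4: the faulty run prints 'hit index 12' where the working version prints 'hit index 0'.
Call chain: main -> weigh_samples([12, 7, 3, 8, 7], 12) (called at line 33).
First divergence: position 4 — shown 'hit index 12', intended 'hit index 0'.
Intended log window:
  2: weigh_samples: 5 entries, threshold 12
  3: settle_round start: n=5 cutoff=12
  4: hit index 0
  5: stage result 36
Execution walk:
  settle_round([12, 7, 3, 8, 7], 12) -> 12  [called from weigh_samples, line 9]
Log line origins:
  1: from main, line 32
  2: from weigh_samples, line 8
  3: from settle_round, line 2
  4: from weigh_samples, line 10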